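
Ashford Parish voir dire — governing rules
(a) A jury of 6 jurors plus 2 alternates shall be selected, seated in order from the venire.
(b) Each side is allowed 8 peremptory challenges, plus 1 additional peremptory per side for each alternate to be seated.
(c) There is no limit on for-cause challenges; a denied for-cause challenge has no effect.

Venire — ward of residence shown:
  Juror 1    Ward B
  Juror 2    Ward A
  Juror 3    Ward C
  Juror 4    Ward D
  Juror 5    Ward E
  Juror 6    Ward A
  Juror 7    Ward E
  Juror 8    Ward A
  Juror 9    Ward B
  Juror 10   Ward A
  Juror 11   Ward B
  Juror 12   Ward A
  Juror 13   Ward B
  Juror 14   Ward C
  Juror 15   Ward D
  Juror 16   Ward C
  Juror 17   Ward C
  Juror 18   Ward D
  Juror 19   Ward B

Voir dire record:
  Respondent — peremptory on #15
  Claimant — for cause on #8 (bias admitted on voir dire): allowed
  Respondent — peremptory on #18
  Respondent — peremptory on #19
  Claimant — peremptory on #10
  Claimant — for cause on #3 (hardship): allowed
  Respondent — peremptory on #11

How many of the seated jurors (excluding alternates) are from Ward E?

2

Removed: #3, #8, #10, #11, #15, #18, #19.
Seated jurors 1–6: #1, #2, #4, #5, #6, #7 (alternates #9, #12 not counted).
Of those, in Ward E: #5, #7 → 2.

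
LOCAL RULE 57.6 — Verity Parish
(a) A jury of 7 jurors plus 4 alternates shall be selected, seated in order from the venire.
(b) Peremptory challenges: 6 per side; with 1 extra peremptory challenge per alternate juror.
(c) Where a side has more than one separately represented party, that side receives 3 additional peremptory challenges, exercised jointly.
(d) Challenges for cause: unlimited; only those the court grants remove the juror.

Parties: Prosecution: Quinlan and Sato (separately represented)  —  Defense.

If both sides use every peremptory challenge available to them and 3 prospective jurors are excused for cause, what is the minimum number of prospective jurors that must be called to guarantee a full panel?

Seats to fill: 7 + 4 alternates = 11.
Peremptories — Prosecution: 6 + 1×4 + 3 = 13; Defense: 6 + 1×4 = 10; total 23.
For-cause removals: 3.
Minimum venire: 11 + 23 + 3 = 37.

37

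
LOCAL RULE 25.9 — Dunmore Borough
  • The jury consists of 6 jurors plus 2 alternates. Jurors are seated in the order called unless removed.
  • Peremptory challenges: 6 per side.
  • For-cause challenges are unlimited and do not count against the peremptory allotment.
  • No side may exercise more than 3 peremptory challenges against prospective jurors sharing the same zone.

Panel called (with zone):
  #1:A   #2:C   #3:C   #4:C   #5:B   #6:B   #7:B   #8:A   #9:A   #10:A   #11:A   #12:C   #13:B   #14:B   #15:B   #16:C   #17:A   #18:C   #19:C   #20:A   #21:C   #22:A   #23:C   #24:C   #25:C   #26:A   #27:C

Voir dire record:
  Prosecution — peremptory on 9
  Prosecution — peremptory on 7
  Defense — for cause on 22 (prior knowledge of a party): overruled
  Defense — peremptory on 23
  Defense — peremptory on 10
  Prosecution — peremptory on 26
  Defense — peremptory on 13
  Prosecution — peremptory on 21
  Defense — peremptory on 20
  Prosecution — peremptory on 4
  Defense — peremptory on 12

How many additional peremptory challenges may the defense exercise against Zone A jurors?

1

Defense peremptories so far: #23, #10, #13, #20, #12 — 5 of 6 used, 1 left overall.
Against Zone A: #10, #20 — 2 used; per-zone cap 3 leaves 1.
Binding limit: min(1, 1) = 1.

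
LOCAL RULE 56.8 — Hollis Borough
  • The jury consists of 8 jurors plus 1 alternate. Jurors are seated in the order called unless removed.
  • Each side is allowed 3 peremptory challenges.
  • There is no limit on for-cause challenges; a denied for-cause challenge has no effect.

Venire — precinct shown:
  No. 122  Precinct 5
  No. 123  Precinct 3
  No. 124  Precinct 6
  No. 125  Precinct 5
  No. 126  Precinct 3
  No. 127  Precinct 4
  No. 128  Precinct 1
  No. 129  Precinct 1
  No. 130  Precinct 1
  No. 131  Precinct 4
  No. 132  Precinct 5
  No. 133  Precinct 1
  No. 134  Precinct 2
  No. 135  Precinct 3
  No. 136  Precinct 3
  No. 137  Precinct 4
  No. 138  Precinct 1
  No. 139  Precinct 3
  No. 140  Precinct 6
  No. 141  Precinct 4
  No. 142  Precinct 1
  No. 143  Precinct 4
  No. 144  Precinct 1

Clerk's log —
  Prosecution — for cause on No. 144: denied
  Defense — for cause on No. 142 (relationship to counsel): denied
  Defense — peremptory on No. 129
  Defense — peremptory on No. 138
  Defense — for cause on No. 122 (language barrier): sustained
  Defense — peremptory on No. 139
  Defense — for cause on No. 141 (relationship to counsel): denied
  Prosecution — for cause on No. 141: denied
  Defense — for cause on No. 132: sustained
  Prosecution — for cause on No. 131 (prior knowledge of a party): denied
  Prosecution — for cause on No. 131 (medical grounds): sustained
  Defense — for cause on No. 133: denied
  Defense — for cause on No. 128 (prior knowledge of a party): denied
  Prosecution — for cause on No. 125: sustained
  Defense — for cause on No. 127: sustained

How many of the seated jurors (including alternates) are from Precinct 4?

0

Removed: #122, #125, #127, #129, #131, #132, #138, #139.
Seated (9 incl. alternates): #123, #124, #126, #128, #130, #133, #134, #135, #136.
None of those are in Precinct 4 → 0.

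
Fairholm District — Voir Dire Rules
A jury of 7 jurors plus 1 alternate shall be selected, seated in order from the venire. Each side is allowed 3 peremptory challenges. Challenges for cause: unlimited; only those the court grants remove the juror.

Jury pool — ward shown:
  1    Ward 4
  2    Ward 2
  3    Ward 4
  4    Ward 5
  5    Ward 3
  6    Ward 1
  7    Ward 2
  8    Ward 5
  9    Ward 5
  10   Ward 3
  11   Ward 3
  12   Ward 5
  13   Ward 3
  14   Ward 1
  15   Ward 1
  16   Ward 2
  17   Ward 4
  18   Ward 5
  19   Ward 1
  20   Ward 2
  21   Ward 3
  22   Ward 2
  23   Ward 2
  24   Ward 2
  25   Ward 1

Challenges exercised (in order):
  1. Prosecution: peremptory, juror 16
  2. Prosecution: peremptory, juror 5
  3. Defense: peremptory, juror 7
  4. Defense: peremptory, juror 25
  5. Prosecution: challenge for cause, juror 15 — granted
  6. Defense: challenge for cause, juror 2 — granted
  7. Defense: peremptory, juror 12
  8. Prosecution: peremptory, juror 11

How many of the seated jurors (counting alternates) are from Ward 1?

Removed: #2, #5, #7, #11, #12, #15, #16, #25.
Seated (8 incl. alternates): #1, #3, #4, #6, #8, #9, #10, #13.
Of those, in Ward 1: #6 → 1.

1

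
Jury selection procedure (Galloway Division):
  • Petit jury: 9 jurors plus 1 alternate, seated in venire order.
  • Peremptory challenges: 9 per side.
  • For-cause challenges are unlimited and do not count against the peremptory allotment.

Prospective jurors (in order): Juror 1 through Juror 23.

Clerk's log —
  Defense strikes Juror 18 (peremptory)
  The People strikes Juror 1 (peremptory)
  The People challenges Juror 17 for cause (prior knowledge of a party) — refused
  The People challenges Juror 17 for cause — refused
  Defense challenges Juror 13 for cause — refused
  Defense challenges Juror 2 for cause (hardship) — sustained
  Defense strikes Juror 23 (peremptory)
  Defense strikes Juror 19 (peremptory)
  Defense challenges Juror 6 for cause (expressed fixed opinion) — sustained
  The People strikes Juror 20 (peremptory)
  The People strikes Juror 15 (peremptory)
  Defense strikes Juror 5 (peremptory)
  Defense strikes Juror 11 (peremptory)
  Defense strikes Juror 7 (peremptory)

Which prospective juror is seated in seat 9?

Removed: #1, #2, #5, #6, #7, #11, #15, #18, #19, #20, #23. (#13, #17 stay — for-cause denied.)
Filling seats in venire order through position 9: #3, #4, #8, #9, #10, #12, #13, #14, #16.
So seat 9 is #16.

16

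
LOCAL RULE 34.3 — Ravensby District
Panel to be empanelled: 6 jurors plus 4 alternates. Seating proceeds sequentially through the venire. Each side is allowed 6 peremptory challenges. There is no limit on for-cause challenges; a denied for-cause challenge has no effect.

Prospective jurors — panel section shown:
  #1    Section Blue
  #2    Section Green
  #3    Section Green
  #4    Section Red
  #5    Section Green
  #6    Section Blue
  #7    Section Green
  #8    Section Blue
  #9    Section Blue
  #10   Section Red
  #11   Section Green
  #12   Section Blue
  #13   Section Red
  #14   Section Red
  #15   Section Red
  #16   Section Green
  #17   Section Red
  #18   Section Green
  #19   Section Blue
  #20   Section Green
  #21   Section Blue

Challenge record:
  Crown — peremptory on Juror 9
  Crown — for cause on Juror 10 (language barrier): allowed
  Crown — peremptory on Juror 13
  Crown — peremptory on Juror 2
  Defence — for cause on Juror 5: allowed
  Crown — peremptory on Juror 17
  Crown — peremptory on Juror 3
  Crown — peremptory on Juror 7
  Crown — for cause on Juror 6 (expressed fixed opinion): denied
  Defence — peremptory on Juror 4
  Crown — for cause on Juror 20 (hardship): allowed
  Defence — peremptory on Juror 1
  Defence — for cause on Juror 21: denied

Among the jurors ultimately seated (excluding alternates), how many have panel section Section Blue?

Removed: #1, #2, #3, #4, #5, #7, #9, #10, #13, #17, #20.
Seated jurors 1–6: #6, #8, #11, #12, #14, #15 (alternates #16, #18, #19, #21 not counted).
Of those, in Section Blue: #6, #8, #12 → 3.

3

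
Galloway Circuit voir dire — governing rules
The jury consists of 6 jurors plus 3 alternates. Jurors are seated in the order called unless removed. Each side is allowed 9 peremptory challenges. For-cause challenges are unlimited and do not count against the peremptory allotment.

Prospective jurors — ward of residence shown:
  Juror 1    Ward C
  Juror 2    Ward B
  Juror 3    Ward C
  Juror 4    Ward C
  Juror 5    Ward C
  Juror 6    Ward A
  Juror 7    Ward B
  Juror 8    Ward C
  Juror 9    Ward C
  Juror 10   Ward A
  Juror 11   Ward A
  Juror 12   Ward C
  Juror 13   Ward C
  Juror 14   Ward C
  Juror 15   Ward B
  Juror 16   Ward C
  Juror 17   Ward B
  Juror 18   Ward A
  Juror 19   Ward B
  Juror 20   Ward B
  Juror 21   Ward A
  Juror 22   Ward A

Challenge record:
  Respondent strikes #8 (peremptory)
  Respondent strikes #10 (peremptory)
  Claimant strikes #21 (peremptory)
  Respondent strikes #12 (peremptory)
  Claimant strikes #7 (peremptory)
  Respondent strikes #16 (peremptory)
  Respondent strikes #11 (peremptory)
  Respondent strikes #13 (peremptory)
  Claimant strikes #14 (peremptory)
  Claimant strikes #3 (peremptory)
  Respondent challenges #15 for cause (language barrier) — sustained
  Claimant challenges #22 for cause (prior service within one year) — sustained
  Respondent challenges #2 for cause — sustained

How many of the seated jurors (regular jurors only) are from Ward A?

1

Removed: #2, #3, #7, #8, #10, #11, #12, #13, #14, #15, #16, #21, #22.
Seated jurors 1–6: #1, #4, #5, #6, #9, #17 (alternates #18, #19, #20 not counted).
Of those, in Ward A: #6 → 1.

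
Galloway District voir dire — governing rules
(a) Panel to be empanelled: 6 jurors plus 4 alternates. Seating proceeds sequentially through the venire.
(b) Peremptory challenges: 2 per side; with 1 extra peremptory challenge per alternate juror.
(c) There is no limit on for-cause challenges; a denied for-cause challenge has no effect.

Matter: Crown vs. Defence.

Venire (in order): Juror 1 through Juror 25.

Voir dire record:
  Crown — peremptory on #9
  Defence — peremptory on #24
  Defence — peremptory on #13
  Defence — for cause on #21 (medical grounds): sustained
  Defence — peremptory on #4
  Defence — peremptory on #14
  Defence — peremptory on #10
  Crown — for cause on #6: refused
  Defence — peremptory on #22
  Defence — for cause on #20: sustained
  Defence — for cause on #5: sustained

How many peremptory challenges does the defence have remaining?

0

Defence allotment: 2 base + 1 × 4 alternates = 6.
Defence peremptories used: #24, #13, #4, #14, #10, #22 — 6 (for-cause on #21, #20, #5 don't count).
Remaining: 6 − 6 = 0.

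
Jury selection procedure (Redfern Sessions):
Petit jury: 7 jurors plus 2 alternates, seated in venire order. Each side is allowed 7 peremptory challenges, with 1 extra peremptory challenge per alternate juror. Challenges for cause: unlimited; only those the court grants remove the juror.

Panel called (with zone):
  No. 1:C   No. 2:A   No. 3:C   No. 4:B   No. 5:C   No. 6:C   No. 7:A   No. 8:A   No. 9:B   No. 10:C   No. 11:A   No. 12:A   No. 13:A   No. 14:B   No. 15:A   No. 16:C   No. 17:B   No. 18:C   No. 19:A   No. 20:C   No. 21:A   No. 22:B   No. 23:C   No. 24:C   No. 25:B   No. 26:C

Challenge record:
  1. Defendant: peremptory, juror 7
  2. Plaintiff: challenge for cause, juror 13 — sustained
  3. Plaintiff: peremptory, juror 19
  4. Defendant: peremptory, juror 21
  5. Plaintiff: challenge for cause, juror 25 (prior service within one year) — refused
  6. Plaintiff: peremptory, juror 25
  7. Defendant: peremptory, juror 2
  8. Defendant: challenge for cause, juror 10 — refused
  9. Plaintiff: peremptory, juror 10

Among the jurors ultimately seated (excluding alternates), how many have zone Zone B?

Removed: #2, #7, #10, #13, #19, #21, #25.
Seated jurors 1–7: #1, #3, #4, #5, #6, #8, #9 (alternates #11, #12 not counted).
Of those, in Zone B: #4, #9 → 2.

2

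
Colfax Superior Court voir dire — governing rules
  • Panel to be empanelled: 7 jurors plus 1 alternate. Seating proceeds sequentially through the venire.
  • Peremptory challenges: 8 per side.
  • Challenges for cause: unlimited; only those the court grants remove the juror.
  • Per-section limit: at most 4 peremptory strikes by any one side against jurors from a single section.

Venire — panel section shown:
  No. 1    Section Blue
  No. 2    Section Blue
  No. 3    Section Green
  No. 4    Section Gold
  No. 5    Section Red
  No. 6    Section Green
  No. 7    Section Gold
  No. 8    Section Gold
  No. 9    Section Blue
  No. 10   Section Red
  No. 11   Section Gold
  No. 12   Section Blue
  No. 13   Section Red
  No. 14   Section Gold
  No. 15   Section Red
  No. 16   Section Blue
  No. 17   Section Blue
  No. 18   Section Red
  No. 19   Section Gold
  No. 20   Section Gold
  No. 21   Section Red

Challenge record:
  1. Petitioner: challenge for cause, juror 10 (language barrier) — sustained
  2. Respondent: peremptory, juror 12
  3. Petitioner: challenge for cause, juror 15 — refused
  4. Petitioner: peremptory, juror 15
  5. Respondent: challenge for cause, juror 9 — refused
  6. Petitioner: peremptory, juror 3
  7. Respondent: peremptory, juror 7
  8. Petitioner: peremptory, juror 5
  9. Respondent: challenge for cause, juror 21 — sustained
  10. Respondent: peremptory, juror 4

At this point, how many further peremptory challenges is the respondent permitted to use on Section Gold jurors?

Respondent peremptories so far: #12, #7, #4 — 3 of 8 used, 5 left overall.
Against Section Gold: #7, #4 — 2 used; per-section cap 4 leaves 2.
Binding limit: min(5, 2) = 2.

2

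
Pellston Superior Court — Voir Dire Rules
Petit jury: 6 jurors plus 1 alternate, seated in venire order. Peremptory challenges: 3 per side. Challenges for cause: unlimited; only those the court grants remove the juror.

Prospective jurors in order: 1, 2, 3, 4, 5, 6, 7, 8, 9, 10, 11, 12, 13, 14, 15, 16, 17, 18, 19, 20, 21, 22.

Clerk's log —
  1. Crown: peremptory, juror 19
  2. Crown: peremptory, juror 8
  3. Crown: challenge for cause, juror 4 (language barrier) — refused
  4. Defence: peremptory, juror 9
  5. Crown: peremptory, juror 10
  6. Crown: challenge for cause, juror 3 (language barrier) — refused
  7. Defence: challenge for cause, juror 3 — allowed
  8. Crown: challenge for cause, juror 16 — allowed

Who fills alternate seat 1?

11

Removed: #3, #8, #9, #10, #16, #19. (#4 stays — for-cause denied.)
Seating in order: seats 1–6 → #1, #2, #4, #5, #6, #7; alternates → #11.
So alternate 1 is #11.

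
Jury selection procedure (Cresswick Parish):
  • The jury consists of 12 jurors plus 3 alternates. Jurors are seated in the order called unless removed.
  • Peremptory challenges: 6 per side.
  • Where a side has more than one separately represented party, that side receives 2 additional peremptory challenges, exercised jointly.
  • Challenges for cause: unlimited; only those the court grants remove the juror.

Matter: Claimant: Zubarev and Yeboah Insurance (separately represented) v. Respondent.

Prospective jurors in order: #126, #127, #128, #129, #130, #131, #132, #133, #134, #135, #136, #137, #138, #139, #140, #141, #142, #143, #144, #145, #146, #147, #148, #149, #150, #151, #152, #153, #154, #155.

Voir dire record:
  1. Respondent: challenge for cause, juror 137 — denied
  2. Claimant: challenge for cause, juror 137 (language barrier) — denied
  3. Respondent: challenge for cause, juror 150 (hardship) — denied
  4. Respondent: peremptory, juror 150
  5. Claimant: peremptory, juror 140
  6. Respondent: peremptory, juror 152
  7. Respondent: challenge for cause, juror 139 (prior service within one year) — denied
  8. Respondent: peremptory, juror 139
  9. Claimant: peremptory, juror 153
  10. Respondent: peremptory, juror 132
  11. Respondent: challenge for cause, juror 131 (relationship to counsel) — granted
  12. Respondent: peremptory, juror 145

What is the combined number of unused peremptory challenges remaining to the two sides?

Claimant allotment: 6 base + 2 multi-party = 8. Respondent allotment: 6.
Claimant peremptories used: #140, #153 — 2 (the for-cause on #137 doesn't count).
Respondent peremptories used: #150, #152, #139, #132, #145 — 5 (for-cause on #137, #150, #139, #131 don't count).
Remaining: (8 − 2) + (6 − 5) = 7.

7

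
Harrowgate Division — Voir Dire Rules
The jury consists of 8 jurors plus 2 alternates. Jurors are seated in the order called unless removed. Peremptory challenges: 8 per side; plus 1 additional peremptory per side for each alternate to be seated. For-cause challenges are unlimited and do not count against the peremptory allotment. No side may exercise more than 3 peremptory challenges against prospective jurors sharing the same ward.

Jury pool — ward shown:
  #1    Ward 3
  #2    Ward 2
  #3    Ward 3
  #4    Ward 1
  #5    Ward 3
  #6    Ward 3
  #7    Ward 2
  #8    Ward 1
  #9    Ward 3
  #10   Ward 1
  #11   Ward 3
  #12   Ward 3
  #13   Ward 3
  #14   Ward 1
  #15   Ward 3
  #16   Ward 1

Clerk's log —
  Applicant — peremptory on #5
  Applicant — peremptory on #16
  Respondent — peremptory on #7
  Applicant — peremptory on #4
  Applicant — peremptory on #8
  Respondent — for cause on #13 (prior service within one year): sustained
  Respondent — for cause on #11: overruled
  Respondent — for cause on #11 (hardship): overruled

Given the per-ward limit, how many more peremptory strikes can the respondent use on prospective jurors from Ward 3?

3

Respondent peremptories so far: #7 — 1 of 10 used, 9 left overall.
Against Ward 3: none yet — per-ward cap 3 leaves 3.
Binding limit: min(9, 3) = 3.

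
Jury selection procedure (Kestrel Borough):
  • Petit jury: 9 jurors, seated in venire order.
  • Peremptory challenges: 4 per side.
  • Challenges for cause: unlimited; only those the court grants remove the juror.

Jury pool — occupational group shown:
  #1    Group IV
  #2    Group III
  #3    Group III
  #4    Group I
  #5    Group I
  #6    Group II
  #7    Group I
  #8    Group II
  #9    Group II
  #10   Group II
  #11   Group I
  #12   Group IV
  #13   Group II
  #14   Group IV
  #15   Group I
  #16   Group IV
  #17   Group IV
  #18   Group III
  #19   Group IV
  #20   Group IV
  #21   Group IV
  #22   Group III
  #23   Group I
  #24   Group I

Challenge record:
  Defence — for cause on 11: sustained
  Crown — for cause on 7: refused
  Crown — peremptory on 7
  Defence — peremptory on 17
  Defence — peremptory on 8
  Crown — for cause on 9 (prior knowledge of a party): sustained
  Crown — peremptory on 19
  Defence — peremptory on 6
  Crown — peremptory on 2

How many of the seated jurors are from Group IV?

3

Removed: #2, #6, #7, #8, #9, #11, #17, #19.
Seated jurors 1–9: #1, #3, #4, #5, #10, #12, #13, #14, #15.
Of those, in Group IV: #1, #12, #14 → 3.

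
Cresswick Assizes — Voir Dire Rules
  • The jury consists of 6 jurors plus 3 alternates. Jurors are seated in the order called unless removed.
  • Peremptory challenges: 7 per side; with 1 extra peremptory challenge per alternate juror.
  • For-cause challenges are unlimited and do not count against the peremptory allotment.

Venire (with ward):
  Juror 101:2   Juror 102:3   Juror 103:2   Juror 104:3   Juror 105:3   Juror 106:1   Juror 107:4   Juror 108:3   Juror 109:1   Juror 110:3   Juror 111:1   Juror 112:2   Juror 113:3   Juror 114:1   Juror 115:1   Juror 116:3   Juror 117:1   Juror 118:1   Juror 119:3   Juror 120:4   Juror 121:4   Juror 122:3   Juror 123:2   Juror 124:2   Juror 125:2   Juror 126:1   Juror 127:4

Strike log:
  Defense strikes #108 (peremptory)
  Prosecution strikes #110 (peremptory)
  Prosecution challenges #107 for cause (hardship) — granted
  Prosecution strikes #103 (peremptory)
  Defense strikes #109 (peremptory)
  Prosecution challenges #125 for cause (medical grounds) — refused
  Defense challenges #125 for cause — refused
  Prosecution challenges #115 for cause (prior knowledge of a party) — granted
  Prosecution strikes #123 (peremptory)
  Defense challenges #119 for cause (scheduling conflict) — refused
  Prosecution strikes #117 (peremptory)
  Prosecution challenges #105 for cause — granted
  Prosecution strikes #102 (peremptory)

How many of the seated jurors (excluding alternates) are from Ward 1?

Removed: #102, #103, #105, #107, #108, #109, #110, #115, #117, #123.
Seated jurors 1–6: #101, #104, #106, #111, #112, #113 (alternates #114, #116, #118 not counted).
Of those, in Ward 1: #106, #111 → 2.

2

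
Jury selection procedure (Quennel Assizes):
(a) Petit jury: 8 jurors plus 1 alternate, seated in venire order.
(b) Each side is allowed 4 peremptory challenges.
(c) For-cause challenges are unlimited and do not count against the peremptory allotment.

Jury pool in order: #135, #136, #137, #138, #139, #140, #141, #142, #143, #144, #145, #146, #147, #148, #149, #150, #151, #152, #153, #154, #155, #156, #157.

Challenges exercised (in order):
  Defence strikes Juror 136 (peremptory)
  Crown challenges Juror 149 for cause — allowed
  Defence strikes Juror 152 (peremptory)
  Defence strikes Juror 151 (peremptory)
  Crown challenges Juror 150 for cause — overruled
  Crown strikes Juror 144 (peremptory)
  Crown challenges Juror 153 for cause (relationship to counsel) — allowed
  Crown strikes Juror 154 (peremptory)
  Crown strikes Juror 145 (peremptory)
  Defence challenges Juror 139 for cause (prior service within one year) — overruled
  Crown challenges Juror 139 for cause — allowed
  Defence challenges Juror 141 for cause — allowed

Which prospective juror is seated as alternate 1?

Removed: #136, #139, #141, #144, #145, #149, #151, #152, #153, #154. (#150 stays — for-cause denied.)
Filling seats in venire order through position 9: #135, #137, #138, #140, #142, #143, #146, #147, #148.
So alternate 1 is #148.

148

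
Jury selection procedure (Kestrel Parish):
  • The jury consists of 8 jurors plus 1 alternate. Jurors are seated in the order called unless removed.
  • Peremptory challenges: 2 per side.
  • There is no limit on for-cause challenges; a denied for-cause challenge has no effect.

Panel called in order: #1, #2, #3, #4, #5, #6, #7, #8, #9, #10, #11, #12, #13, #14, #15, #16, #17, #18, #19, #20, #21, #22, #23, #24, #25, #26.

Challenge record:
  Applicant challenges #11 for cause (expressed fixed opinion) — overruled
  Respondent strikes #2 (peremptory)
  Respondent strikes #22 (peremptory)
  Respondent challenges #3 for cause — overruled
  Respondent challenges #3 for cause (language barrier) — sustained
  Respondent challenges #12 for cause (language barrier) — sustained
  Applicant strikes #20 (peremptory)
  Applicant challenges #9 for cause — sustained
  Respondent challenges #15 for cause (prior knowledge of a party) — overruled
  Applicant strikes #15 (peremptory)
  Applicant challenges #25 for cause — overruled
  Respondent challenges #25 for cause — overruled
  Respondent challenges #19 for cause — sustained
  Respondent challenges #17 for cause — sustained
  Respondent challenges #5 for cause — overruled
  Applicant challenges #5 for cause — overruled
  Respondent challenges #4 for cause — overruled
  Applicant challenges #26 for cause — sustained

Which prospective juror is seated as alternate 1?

13

Removed: #2, #3, #9, #12, #15, #17, #19, #20, #22, #26. (#4, #5, #11, #25 stay — for-cause denied.)
Seating in order: seats 1–8 → #1, #4, #5, #6, #7, #8, #10, #11; alternates → #13.
So alternate 1 is #13.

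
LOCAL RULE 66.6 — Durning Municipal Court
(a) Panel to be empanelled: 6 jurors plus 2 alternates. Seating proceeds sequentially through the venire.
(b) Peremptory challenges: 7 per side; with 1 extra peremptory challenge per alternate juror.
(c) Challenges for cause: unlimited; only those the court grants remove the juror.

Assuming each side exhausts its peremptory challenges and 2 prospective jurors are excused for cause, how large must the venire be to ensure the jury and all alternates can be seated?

28

Seats to fill: 6 + 2 alternates = 8.
Peremptories: 7 + 1×2 = 9 per side × 2 sides = 18.
For-cause removals: 2.
Minimum venire: 8 + 18 + 2 = 28.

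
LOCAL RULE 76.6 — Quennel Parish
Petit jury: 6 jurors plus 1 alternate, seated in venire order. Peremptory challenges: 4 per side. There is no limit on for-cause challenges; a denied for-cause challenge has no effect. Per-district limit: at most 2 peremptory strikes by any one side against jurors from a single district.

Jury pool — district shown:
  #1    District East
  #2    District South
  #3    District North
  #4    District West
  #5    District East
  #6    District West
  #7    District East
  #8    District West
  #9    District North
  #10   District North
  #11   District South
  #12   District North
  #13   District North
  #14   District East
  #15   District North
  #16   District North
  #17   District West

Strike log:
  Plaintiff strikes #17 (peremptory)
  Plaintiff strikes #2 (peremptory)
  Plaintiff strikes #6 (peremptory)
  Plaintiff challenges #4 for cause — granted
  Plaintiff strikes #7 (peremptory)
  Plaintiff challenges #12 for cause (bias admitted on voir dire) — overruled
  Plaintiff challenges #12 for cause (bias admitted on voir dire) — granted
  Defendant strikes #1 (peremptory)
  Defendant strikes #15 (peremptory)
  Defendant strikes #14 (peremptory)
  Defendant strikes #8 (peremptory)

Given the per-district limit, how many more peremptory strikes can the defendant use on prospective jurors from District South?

0

Defendant peremptories so far: #1, #15, #14, #8 — 4 of 4 used, 0 left overall.
Against District South: none yet — per-district cap 2 leaves 2.
Binding limit: min(0, 2) = 0.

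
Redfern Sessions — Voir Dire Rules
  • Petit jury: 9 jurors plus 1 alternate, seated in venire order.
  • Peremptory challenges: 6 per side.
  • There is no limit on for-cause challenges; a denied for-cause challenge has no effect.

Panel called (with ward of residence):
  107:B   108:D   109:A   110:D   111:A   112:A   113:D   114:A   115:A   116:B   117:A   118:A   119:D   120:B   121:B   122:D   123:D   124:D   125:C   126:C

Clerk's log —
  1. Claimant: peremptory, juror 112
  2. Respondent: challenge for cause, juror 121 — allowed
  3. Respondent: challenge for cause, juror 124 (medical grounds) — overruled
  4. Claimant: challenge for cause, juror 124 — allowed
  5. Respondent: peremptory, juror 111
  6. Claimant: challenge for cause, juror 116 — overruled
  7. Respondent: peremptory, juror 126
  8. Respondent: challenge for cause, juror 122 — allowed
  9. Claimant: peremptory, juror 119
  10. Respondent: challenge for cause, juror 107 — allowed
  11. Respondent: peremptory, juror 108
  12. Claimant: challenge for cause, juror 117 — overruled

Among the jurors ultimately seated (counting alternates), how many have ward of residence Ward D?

Removed: #107, #108, #111, #112, #119, #121, #122, #124, #126.
Seated (10 incl. alternates): #109, #110, #113, #114, #115, #116, #117, #118, #120, #123.
Of those, in Ward D: #110, #113, #123 → 3.

3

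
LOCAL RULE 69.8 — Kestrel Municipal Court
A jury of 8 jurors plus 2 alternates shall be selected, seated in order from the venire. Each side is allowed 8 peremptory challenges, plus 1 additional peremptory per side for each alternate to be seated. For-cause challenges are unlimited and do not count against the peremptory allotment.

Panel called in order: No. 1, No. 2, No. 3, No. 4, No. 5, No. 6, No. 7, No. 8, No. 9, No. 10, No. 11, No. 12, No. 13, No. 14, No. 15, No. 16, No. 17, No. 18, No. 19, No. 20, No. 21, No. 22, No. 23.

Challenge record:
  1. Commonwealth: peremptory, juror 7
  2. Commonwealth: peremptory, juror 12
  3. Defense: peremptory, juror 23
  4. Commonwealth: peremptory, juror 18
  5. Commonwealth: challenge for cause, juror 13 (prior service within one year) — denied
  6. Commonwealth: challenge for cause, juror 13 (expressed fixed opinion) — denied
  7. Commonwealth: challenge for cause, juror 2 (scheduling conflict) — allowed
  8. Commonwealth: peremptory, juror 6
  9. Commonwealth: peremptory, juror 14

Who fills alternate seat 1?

13

Removed: #2, #6, #7, #12, #14, #18, #23. (#13 stays — for-cause denied.)
Filling seats in venire order through position 9: #1, #3, #4, #5, #8, #9, #10, #11, #13.
So alternate 1 is #13.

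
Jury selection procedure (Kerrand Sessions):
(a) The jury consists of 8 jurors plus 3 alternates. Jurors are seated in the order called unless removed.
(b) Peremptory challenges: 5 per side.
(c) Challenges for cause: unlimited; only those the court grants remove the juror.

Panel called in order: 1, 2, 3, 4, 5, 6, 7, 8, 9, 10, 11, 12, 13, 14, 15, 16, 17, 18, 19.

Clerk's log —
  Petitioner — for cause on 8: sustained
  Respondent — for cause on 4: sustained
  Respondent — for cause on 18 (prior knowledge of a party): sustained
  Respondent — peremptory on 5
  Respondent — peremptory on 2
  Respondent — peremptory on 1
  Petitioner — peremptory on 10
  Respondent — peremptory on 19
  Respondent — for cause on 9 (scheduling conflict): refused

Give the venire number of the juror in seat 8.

Removed: #1, #2, #4, #5, #8, #10, #18, #19. (#9 stays — for-cause denied.)
Seating in order: seats 1–8 → #3, #6, #7, #9, #11, #12, #13, #14; alternates → #15, #16, #17.
So seat 8 is #14.

14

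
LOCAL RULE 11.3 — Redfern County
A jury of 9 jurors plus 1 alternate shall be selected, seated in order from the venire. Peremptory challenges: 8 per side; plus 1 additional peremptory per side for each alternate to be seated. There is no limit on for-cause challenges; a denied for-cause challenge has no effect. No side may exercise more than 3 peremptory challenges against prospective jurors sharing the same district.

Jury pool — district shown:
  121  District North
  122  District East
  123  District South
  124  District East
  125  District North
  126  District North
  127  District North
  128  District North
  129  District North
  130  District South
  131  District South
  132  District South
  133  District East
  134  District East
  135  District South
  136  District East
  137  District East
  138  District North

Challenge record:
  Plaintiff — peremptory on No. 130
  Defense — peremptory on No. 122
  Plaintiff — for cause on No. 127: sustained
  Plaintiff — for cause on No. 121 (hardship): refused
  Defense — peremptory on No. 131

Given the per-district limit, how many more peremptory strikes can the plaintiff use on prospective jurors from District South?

2

Plaintiff peremptories so far: #130 — 1 of 9 used, 8 left overall.
Against District South: #130 — 1 used; per-district cap 3 leaves 2.
Binding limit: min(8, 2) = 2.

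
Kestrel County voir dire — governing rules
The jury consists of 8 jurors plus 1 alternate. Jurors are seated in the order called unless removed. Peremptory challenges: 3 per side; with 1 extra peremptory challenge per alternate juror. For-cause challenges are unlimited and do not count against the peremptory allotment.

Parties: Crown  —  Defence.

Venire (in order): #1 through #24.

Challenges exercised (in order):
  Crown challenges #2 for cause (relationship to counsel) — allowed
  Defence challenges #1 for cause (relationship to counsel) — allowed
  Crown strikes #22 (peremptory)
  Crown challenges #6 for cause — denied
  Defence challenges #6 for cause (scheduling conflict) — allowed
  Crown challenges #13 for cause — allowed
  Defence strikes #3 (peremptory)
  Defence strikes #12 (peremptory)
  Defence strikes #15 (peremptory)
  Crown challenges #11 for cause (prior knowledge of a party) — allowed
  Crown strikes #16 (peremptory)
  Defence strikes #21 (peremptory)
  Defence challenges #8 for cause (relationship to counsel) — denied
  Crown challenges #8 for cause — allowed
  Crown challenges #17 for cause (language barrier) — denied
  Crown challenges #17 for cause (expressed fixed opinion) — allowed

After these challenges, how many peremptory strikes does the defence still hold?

Defence allotment: 3 base + 1 × 1 alternate = 4.
Defence peremptories used: #3, #12, #15, #21 — 4 (for-cause on #1, #6, #8 don't count).
Remaining: 4 − 4 = 0.

0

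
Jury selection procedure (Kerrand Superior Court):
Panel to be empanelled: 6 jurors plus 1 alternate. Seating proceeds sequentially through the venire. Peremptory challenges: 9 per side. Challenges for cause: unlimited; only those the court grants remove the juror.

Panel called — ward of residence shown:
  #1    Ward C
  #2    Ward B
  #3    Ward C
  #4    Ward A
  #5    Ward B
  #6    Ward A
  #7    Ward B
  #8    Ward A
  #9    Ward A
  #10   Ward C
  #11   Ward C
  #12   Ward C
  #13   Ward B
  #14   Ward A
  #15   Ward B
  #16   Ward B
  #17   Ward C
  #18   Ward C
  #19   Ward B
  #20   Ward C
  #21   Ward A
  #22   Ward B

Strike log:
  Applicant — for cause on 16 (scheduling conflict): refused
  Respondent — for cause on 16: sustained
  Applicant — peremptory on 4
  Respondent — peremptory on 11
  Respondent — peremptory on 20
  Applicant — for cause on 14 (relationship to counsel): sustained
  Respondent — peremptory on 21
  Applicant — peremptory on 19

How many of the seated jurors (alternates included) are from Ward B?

3

Removed: #4, #11, #14, #16, #19, #20, #21.
Seated (7 incl. alternates): #1, #2, #3, #5, #6, #7, #8.
Of those, in Ward B: #2, #5, #7 → 3.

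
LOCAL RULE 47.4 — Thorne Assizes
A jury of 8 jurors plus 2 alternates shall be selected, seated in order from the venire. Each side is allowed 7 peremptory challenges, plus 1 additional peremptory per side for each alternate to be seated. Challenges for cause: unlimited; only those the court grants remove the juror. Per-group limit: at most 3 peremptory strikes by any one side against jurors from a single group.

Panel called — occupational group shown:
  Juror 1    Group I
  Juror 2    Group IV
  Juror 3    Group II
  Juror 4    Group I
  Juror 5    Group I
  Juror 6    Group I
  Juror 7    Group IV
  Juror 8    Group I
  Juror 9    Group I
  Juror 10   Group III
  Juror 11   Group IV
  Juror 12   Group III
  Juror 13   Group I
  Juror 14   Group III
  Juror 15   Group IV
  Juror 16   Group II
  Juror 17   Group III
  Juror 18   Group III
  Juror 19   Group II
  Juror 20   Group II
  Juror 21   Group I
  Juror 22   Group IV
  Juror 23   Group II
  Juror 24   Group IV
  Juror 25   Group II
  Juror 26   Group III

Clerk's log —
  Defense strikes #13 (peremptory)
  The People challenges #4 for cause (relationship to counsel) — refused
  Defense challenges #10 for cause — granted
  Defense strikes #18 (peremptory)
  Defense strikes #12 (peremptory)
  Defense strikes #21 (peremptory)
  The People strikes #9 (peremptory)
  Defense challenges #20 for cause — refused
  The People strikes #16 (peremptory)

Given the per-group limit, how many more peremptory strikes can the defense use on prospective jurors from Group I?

1

Defense peremptories so far: #13, #18, #12, #21 — 4 of 9 used, 5 left overall.
Against Group I: #13, #21 — 2 used; per-group cap 3 leaves 1.
Binding limit: min(5, 1) = 1.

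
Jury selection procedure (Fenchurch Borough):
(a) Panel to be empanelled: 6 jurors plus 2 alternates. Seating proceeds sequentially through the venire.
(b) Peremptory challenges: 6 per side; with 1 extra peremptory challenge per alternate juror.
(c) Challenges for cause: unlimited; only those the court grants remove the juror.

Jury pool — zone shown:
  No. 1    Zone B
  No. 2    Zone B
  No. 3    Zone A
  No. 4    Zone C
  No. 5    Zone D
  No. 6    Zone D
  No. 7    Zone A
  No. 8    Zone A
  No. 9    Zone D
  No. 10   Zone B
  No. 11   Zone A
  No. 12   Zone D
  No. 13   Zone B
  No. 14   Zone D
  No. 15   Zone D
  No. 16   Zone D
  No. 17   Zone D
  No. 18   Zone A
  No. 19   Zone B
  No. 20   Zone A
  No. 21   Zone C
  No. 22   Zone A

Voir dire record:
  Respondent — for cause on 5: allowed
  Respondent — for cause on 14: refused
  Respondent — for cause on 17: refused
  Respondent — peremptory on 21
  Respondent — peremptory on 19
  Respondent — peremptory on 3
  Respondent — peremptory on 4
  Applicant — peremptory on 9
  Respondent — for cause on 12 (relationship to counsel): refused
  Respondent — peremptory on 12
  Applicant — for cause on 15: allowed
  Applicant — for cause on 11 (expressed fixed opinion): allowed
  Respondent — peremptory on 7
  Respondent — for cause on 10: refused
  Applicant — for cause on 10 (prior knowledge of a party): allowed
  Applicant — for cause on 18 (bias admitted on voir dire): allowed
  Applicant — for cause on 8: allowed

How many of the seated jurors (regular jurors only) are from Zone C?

Removed: #3, #4, #5, #7, #8, #9, #10, #11, #12, #15, #18, #19, #21.
Seated jurors 1–6: #1, #2, #6, #13, #14, #16 (alternates #17, #20 not counted).
None of those are in Zone C → 0.

0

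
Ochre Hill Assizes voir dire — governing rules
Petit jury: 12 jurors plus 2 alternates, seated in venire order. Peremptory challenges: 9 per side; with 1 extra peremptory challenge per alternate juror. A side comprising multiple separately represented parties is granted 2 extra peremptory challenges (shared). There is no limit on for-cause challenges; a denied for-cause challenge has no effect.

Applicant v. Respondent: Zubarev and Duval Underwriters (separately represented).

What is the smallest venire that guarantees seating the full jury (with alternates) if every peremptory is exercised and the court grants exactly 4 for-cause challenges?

Seats to fill: 12 + 2 alternates = 14.
Peremptories — Applicant: 9 + 1×2 = 11; Respondent: 9 + 1×2 + 2 = 13; total 24.
For-cause removals: 4.
Minimum venire: 14 + 24 + 4 = 42.

42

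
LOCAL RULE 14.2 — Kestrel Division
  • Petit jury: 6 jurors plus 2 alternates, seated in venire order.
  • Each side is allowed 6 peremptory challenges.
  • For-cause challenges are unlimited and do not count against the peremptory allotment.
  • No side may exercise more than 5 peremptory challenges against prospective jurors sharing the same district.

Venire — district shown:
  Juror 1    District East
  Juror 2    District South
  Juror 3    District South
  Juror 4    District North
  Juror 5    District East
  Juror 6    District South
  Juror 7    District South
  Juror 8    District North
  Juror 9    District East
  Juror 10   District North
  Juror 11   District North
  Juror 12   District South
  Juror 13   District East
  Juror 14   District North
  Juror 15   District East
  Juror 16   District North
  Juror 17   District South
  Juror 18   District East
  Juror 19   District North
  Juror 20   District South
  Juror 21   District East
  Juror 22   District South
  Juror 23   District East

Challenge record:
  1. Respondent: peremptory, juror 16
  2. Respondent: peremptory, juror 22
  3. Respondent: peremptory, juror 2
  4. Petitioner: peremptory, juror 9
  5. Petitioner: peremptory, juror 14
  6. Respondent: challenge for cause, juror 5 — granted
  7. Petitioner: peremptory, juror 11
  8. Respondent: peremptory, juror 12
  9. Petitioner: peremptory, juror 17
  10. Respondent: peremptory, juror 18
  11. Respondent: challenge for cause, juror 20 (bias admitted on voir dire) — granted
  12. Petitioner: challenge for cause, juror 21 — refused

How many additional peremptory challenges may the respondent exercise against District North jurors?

1

Respondent peremptories so far: #16, #22, #2, #12, #18 — 5 of 6 used, 1 left overall.
Against District North: #16 — 1 used; per-district cap 5 leaves 4.
Binding limit: min(1, 4) = 1.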